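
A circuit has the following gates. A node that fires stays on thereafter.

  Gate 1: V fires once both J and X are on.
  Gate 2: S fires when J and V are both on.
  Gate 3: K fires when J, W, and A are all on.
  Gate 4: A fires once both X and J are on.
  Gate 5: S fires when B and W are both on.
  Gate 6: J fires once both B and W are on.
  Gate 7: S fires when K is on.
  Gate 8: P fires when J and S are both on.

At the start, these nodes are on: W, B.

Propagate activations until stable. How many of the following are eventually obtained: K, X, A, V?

K would need J, W, and A (Gate 3), but A never turns on.
No rule produces X, and it is not given.
A would need X and J (Gate 4), but X never turns on.
V would need J and X (Gate 1), but X never turns on.
None of the 4 are reached.

0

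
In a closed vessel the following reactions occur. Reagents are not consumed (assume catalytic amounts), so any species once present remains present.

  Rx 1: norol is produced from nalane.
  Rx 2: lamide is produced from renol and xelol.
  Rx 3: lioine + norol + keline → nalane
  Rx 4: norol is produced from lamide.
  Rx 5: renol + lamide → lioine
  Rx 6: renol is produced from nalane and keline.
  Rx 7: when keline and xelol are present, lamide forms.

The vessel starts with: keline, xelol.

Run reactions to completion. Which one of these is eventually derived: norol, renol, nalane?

norol

keline and xelol present → lamide forms (Rx 7).
lamide present → norol forms (Rx 4).
renol would need nalane and keline (Rx 6), but nalane never forms. nalane would need lioine, norol, and keline (Rx 3), but lioine never forms.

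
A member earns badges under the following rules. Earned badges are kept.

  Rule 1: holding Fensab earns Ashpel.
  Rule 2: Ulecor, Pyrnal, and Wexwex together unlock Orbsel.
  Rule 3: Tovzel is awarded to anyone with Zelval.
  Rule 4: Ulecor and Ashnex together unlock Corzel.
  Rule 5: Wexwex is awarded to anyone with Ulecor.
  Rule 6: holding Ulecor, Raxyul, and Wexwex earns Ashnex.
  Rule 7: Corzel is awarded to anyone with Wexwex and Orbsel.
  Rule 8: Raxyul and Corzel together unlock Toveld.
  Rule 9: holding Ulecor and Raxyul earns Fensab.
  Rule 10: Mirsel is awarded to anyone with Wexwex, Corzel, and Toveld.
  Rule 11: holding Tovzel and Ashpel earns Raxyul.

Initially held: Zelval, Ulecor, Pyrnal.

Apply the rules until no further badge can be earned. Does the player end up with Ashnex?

No

Ashnex would need Ulecor, Raxyul, and Wexwex (Rule 6), but Raxyul is never earned.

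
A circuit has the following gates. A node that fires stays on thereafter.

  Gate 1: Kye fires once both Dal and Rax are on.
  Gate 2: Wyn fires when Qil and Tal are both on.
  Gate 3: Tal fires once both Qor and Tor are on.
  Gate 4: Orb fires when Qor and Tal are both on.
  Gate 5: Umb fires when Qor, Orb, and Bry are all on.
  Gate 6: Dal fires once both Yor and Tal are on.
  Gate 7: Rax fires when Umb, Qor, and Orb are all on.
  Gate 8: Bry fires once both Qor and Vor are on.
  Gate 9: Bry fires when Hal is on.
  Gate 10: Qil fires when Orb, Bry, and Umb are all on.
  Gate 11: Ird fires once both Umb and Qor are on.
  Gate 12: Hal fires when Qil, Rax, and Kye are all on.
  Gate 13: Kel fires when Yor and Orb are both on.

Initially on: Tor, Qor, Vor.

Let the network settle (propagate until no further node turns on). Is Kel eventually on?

No

Kel would need Yor and Orb (Gate 13), but Yor never turns on.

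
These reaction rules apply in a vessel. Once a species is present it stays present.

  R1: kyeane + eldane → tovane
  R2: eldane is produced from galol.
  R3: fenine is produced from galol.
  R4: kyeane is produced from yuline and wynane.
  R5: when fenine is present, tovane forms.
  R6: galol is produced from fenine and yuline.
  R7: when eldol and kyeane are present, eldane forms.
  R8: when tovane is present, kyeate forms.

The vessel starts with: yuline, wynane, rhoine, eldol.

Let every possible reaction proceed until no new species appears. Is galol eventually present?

galol would need fenine and yuline (R6), but fenine never forms.

No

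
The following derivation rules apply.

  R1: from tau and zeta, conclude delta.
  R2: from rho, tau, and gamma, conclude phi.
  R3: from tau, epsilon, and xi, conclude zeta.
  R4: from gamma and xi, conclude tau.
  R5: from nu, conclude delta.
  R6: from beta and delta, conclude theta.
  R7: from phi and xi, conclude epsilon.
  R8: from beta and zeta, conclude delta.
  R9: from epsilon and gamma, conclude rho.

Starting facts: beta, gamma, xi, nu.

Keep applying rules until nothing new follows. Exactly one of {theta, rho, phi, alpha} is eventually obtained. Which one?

theta

nu holds, so delta follows (R5).
beta and delta hold, so theta follows (R6).
phi would need rho, tau, and gamma (R2), but rho is never established. rho would need epsilon and gamma (R9), but epsilon is never established. No rule produces alpha, and it is not given.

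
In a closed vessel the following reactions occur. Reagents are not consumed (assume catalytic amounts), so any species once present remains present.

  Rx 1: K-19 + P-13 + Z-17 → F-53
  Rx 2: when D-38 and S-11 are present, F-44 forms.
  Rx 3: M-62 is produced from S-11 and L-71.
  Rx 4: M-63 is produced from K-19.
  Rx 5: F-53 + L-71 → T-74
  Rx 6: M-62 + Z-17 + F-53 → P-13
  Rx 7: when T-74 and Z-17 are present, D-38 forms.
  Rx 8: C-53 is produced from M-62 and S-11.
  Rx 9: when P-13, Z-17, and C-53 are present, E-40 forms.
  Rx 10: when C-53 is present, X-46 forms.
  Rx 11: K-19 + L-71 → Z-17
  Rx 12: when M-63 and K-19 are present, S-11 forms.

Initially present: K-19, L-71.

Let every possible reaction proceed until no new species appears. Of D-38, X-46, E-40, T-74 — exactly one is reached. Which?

X-46

K-19 present → M-63 forms (Rx 4).
M-63 and K-19 present → S-11 forms (Rx 12).
S-11 and L-71 present → M-62 forms (Rx 3).
M-62 and S-11 present → C-53 forms (Rx 8).
C-53 present → X-46 forms (Rx 10).
T-74 would need F-53 and L-71 (Rx 5), but F-53 never forms. D-38 would need T-74 and Z-17 (Rx 7), but T-74 never forms. E-40 would need P-13, Z-17, and C-53 (Rx 9), but P-13 never forms.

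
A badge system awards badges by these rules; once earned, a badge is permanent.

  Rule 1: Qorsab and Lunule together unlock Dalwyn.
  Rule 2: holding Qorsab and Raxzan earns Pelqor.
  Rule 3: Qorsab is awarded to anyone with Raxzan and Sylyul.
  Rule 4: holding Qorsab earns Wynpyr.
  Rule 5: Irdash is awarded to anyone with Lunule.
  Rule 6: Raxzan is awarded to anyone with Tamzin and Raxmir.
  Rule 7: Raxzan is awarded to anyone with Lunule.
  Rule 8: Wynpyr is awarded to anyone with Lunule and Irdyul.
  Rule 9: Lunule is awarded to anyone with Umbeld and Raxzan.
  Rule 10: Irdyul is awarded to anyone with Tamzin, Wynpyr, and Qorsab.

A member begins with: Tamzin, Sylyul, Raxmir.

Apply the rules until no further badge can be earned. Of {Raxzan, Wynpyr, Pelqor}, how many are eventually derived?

With Tamzin and Raxmir, Raxzan is earned (Rule 6).
With Raxzan and Sylyul, Qorsab is earned (Rule 3).
With Qorsab and Raxzan, Pelqor is earned (Rule 2).
With Qorsab, Wynpyr is earned (Rule 4).
Raxzan: reached.
Wynpyr: reached.
Pelqor: reached.
All 3 are reached.

3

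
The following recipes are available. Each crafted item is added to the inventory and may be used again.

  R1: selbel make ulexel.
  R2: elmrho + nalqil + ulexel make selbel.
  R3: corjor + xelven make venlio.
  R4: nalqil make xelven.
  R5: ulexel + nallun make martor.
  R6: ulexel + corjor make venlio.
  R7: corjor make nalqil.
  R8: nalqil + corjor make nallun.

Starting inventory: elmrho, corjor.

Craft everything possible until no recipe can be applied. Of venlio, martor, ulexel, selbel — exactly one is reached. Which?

venlio

corjor → nalqil (R7).
Using R4, nalqil makes xelven.
corjor + xelven → venlio (R3).
selbel would need elmrho, nalqil, and ulexel (R2), but ulexel is never obtained. ulexel would need selbel (R1), but selbel is never obtained. martor would need ulexel and nallun (R5), but ulexel is never obtained.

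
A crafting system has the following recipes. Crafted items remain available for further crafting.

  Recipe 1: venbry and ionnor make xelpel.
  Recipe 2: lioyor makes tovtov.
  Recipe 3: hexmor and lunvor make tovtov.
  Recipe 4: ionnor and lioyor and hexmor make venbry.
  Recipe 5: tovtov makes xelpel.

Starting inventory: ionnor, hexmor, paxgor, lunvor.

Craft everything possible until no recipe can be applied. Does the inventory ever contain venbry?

No

venbry would need ionnor, lioyor, and hexmor (Recipe 4), but lioyor is never obtained.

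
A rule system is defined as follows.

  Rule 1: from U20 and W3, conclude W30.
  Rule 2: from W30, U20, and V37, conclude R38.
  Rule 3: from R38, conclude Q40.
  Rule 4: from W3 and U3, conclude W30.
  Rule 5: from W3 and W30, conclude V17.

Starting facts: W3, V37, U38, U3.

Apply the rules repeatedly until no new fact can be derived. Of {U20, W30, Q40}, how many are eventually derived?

1

W3 and U3 hold, so W30 follows (Rule 4).
No rule produces U20, and it is not given.
W30: reached.
Q40 would need R38 (Rule 3), but R38 is never established.
Reached: W30 — 1 of the 3.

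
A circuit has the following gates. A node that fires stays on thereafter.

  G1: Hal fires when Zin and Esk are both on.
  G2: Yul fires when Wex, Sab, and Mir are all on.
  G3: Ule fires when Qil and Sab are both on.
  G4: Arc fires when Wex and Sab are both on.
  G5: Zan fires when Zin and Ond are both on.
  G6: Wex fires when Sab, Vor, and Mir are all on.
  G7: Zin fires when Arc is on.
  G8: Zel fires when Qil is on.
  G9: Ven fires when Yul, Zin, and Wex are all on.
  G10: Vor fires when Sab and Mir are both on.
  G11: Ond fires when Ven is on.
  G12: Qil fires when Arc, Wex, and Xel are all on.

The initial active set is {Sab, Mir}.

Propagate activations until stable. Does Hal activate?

No

Hal would need Zin and Esk (G1), but Esk never turns on.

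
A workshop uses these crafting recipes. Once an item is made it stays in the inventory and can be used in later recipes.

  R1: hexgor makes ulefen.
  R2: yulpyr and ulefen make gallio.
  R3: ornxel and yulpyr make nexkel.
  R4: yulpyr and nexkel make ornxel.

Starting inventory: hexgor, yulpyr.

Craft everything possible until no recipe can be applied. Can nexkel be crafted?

nexkel would need ornxel and yulpyr (R3), but ornxel is never obtained.

No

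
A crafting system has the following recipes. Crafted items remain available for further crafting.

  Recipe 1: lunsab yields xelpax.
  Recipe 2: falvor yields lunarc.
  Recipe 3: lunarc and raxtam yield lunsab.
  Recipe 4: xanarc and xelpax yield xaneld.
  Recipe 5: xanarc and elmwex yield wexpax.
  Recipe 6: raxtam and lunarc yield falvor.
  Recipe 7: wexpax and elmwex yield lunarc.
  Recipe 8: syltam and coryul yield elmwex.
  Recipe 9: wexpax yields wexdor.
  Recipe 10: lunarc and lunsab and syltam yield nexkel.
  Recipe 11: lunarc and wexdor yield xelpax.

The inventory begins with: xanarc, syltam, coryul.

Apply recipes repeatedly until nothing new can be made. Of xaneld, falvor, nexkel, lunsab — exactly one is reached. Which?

syltam and coryul → elmwex (Recipe 8).
xanarc and elmwex → wexpax (Recipe 5).
wexpax → wexdor (Recipe 9).
Using Recipe 7, wexpax and elmwex make lunarc.
lunarc and wexdor → xelpax (Recipe 11).
Using Recipe 4, xanarc and xelpax make xaneld.
nexkel would need lunarc, lunsab, and syltam (Recipe 10), but lunsab is never obtained. falvor would need raxtam and lunarc (Recipe 6), but raxtam is never obtained. lunsab would need lunarc and raxtam (Recipe 3), but raxtam is never obtained.

xaneld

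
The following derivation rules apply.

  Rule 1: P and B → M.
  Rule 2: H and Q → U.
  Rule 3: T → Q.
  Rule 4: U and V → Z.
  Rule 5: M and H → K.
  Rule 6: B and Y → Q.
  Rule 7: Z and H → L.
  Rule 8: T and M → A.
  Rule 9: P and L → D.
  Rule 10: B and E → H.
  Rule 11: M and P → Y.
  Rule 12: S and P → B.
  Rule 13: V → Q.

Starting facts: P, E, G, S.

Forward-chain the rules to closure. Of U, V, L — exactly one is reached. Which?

S and P hold, so B follows (Rule 12).
B and E hold, so H follows (Rule 10).
From P and B, Rule 1 gives M.
From M and P, Rule 11 gives Y.
From B and Y, Rule 6 gives Q.
From H and Q, Rule 2 gives U.
L would need Z and H (Rule 7), but Z is never established. No rule produces V, and it is not given.

U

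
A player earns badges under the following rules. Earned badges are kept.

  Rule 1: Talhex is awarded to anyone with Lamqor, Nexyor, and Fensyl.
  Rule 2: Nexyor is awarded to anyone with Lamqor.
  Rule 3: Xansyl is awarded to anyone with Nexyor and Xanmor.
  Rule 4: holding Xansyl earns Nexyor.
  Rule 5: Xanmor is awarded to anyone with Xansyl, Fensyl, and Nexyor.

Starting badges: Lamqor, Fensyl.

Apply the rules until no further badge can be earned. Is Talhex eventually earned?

With Lamqor, Nexyor is earned (Rule 2).
With Lamqor, Nexyor, and Fensyl, Talhex is earned (Rule 1).

Yes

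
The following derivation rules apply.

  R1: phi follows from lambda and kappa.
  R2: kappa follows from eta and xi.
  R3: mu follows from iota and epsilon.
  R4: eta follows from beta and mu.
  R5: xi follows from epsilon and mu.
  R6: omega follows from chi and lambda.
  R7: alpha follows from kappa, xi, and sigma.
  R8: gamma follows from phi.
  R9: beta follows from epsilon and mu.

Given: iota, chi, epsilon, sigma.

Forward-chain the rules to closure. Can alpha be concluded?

iota and epsilon hold, so mu follows (R3).
From epsilon and mu, R5 gives xi.
epsilon and mu hold, so beta follows (R9).
beta and mu hold, so eta follows (R4).
From eta and xi, R2 gives kappa.
kappa, xi, and sigma hold, so alpha follows (R7).

Yes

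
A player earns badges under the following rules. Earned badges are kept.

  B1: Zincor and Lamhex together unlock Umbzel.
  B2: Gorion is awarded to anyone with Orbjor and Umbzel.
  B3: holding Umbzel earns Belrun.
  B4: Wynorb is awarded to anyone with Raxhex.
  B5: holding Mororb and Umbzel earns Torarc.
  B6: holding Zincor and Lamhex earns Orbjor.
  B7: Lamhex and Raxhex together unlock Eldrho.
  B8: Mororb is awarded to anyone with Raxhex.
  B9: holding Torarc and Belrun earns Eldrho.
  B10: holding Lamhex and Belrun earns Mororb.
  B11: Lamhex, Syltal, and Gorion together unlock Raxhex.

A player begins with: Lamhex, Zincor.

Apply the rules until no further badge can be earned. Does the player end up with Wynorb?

No

Wynorb would need Raxhex (B4), but Raxhex is never earned.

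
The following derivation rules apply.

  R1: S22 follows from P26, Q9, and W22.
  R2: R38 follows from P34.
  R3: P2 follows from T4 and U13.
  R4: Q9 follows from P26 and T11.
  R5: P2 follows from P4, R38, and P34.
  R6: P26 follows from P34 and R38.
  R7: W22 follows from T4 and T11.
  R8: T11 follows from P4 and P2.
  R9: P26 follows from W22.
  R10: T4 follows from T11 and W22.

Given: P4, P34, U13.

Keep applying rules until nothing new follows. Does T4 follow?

No

T4 would need T11 and W22 (R10), but W22 is never established.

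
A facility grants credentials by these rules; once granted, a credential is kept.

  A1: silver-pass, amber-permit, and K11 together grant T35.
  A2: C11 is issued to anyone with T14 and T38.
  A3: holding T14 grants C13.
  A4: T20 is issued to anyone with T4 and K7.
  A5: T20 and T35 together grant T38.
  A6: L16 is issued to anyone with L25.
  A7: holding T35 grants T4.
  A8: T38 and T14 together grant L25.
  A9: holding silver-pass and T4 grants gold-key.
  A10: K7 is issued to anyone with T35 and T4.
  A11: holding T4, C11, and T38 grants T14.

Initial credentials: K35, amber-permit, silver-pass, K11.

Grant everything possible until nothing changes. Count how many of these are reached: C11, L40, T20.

Holding silver-pass, amber-permit, and K11 grants T35 (A1).
Holding T35 grants T4 (A7).
Holding T35 and T4 grants K7 (A10).
Holding T4 and K7 grants T20 (A4).
C11 would need T14 and T38 (A2), but T14 is never granted.
No rule produces L40, and it is not given.
T20: reached.
Reached: T20 — 1 of the 3.

1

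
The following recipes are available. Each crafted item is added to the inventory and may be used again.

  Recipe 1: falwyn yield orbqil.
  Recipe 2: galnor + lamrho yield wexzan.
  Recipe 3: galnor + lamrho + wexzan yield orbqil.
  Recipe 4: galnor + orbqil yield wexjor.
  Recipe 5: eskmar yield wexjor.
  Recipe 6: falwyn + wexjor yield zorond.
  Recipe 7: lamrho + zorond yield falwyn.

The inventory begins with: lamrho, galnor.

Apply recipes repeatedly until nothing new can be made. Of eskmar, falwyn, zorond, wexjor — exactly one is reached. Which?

wexjor

galnor + lamrho → wexzan (Recipe 2).
Using Recipe 3, galnor, lamrho, and wexzan make orbqil.
galnor + orbqil → wexjor (Recipe 4).
falwyn would need lamrho and zorond (Recipe 7), but zorond is never obtained. zorond would need falwyn and wexjor (Recipe 6), but falwyn is never obtained. No rule produces eskmar, and it is not given.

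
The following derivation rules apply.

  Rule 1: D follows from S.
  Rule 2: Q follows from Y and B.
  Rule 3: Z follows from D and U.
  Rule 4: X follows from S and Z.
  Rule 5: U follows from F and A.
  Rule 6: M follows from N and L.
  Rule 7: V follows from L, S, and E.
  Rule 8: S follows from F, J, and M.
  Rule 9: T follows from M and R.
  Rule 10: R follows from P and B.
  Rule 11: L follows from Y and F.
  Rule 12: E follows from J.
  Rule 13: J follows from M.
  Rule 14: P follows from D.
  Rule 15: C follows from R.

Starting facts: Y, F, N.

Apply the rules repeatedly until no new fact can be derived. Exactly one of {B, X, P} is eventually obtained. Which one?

P

Y and F hold, so L follows (Rule 11).
From N and L, Rule 6 gives M.
From M, Rule 13 gives J.
F, J, and M hold, so S follows (Rule 8).
From S, Rule 1 gives D.
D holds, so P follows (Rule 14).
X would need S and Z (Rule 4), but Z is never established. No rule produces B, and it is not given.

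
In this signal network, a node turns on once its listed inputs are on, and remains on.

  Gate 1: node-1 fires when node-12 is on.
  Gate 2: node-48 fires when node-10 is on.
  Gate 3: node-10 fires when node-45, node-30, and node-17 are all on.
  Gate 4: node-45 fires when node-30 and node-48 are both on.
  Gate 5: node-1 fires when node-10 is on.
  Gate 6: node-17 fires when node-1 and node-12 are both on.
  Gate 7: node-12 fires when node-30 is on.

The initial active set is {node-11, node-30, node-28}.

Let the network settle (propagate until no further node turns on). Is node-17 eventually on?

node-30 is on, so node-12 fires (Gate 7).
node-12 is on, so node-1 fires (Gate 1).
node-1 and node-12 are on, so node-17 fires (Gate 6).

Yes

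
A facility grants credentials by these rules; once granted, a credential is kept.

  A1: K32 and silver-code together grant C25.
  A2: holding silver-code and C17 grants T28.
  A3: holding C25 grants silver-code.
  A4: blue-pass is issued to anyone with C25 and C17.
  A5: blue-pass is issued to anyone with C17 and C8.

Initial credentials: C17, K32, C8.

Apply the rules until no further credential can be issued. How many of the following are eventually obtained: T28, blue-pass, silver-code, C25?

Holding C17 and C8 grants blue-pass (A5).
T28 would need silver-code and C17 (A2), but silver-code is never granted.
blue-pass: reached.
silver-code would need C25 (A3), but C25 is never granted.
C25 would need K32 and silver-code (A1), but silver-code is never granted.
Reached: blue-pass — 1 of the 4.

1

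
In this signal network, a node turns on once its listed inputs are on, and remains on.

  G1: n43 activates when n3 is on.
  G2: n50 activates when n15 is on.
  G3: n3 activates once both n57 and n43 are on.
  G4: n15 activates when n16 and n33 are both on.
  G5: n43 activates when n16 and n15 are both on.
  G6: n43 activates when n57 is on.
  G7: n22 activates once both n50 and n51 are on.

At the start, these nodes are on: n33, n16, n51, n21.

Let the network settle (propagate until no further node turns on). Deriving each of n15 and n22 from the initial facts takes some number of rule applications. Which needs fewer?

n15: G4: n16 and n33 on → n15 on. [1 rule application]
n22: n16 and n33 are on, so n15 activates (G4). G2: n15 on → n50 on. n50 and n51 are on, so n22 activates (G7). [3 rule applications]
n15 needs fewer.

n15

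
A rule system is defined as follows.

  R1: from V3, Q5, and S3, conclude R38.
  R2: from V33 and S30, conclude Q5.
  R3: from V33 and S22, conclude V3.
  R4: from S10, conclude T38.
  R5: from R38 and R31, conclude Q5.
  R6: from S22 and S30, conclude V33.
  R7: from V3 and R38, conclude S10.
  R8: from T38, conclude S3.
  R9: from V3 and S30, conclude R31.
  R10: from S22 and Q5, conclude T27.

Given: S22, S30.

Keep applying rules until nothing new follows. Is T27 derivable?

S22 and S30 hold, so V33 follows (R6).
V33 and S30 hold, so Q5 follows (R2).
From S22 and Q5, R10 gives T27.

Yes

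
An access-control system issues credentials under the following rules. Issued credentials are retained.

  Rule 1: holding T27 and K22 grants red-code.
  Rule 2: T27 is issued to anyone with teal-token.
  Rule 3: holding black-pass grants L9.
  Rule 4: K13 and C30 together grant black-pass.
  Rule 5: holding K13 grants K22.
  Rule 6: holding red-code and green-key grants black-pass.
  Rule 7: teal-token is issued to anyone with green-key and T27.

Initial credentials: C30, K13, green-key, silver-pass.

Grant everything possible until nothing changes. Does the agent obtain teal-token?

teal-token would need green-key and T27 (Rule 7), but T27 is never granted.

No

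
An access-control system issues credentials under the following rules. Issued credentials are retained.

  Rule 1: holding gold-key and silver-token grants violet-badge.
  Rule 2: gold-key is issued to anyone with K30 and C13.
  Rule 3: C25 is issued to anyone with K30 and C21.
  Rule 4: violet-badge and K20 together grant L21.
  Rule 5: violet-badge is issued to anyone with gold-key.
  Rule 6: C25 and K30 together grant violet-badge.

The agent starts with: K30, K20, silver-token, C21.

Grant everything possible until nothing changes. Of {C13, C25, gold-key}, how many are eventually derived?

Holding K30 and C21 grants C25 (Rule 3).
No rule produces C13, and it is not given.
C25: reached.
gold-key would need K30 and C13 (Rule 2), but C13 is never granted.
Reached: C25 — 1 of the 3.

1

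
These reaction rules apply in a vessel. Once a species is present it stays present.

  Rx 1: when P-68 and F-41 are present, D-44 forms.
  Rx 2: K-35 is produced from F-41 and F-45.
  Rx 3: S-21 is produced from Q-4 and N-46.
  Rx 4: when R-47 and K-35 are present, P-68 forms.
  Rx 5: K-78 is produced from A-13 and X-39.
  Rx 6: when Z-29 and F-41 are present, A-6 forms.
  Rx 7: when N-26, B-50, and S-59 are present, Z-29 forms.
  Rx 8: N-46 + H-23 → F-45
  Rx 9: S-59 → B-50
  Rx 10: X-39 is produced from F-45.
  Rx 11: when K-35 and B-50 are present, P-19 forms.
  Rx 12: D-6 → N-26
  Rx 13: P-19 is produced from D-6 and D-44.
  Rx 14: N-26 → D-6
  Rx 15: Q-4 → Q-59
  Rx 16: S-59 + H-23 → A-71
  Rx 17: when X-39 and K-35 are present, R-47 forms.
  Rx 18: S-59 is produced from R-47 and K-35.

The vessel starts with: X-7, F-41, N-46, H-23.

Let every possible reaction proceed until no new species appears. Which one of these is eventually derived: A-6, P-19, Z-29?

N-46 and H-23 present → F-45 forms (Rx 8).
F-41 and F-45 present → K-35 forms (Rx 2).
F-45 present → X-39 forms (Rx 10).
X-39 and K-35 present → R-47 forms (Rx 17).
R-47 and K-35 present → S-59 forms (Rx 18).
S-59 present → B-50 forms (Rx 9).
K-35 and B-50 present → P-19 forms (Rx 11).
Z-29 would need N-26, B-50, and S-59 (Rx 7), but N-26 never forms. A-6 would need Z-29 and F-41 (Rx 6), but Z-29 never forms.

P-19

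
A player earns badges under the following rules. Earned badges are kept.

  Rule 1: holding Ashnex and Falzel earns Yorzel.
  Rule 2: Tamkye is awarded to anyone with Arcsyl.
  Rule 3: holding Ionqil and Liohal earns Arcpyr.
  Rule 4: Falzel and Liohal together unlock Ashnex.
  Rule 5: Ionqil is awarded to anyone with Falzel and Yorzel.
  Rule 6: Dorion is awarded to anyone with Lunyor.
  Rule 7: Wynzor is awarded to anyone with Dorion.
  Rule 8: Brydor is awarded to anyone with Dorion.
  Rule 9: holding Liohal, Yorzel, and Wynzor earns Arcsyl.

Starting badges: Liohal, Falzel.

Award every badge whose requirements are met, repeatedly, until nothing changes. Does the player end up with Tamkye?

No

Tamkye would need Arcsyl (Rule 2), but Arcsyl is never earned.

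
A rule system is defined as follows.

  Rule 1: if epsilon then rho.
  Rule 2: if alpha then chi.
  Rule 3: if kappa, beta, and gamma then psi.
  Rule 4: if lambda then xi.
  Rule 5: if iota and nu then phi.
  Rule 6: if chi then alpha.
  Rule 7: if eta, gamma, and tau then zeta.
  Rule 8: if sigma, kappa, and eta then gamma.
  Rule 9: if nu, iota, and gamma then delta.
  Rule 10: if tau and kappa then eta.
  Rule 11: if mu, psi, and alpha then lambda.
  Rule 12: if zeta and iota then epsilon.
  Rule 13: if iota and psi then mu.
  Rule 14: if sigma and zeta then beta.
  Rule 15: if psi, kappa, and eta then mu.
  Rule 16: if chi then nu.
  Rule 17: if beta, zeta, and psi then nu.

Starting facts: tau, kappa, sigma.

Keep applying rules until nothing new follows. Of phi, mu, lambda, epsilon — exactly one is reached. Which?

tau and kappa hold, so eta follows (Rule 10).
From sigma, kappa, and eta, Rule 8 gives gamma.
eta, gamma, and tau hold, so zeta follows (Rule 7).
From sigma and zeta, Rule 14 gives beta.
From kappa, beta, and gamma, Rule 3 gives psi.
From psi, kappa, and eta, Rule 15 gives mu.
lambda would need mu, psi, and alpha (Rule 11), but alpha is never established. phi would need iota and nu (Rule 5), but iota is never established. epsilon would need zeta and iota (Rule 12), but iota is never established.

mu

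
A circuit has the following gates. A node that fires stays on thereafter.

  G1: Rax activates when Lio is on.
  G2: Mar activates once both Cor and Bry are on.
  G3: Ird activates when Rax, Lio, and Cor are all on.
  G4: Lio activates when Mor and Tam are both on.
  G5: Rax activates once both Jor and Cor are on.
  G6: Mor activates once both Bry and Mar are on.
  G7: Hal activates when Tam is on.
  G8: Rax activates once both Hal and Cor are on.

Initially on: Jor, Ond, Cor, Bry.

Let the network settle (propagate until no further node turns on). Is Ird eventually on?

Ird would need Rax, Lio, and Cor (G3), but Lio never turns on.

No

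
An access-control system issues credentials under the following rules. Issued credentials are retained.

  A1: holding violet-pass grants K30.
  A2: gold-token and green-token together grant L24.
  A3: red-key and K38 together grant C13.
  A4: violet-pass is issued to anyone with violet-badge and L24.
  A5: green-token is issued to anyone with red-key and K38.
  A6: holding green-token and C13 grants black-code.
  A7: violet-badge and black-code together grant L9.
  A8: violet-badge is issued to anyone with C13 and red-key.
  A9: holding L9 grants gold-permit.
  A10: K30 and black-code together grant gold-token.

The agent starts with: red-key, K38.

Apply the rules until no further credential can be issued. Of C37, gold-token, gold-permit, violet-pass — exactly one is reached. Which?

Holding red-key and K38 grants C13 (A3).
Holding red-key and K38 grants green-token (A5).
Holding green-token and C13 grants black-code (A6).
Holding C13 and red-key grants violet-badge (A8).
Holding violet-badge and black-code grants L9 (A7).
Holding L9 grants gold-permit (A9).
No rule produces C37, and it is not given. gold-token would need K30 and black-code (A10), but K30 is never granted. violet-pass would need violet-badge and L24 (A4), but L24 is never granted.

gold-permit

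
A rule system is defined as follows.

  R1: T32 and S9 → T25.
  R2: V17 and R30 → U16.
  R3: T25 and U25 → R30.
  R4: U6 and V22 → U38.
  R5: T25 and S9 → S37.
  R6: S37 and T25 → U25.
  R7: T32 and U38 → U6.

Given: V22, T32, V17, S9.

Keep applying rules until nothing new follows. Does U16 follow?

T32 and S9 hold, so T25 follows (R1).
From T25 and S9, R5 gives S37.
S37 and T25 hold, so U25 follows (R6).
T25 and U25 hold, so R30 follows (R3).
V17 and R30 hold, so U16 follows (R2).

Yes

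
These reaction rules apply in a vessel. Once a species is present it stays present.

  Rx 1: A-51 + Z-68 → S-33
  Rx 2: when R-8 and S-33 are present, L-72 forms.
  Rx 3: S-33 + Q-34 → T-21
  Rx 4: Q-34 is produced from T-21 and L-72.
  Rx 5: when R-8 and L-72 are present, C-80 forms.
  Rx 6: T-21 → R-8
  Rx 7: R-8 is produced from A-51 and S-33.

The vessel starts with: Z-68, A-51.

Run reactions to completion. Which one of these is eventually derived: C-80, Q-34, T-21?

A-51 and Z-68 present → S-33 forms (Rx 1).
A-51 and S-33 present → R-8 forms (Rx 7).
R-8 and S-33 present → L-72 forms (Rx 2).
R-8 and L-72 present → C-80 forms (Rx 5).
T-21 would need S-33 and Q-34 (Rx 3), but Q-34 never forms. Q-34 would need T-21 and L-72 (Rx 4), but T-21 never forms.

C-80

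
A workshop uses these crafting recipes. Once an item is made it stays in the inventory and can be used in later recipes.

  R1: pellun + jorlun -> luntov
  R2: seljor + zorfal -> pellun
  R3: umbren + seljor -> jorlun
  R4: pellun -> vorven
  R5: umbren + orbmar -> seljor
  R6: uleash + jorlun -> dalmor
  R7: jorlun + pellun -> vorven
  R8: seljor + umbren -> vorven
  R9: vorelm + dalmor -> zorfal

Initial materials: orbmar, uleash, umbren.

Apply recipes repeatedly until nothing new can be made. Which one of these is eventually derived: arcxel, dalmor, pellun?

umbren + orbmar -> seljor (R5).
umbren + seljor -> jorlun (R3).
Using R6, uleash and jorlun make dalmor.
pellun would need seljor and zorfal (R2), but zorfal is never obtained. No rule produces arcxel, and it is not given.

dalmor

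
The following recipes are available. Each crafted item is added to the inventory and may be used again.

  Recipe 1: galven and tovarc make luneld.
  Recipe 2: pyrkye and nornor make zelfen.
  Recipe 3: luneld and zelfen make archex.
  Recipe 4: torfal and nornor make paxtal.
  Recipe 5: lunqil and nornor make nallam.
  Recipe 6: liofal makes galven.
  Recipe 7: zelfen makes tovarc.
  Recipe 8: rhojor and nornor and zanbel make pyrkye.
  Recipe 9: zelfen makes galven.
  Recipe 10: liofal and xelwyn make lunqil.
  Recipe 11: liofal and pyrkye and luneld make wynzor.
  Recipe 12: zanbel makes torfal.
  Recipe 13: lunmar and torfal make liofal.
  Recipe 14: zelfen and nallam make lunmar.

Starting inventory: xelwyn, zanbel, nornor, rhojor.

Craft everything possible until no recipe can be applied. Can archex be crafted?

Yes

rhojor and nornor and zanbel → pyrkye (Recipe 8).
Using Recipe 2, pyrkye and nornor make zelfen.
Using Recipe 7, zelfen makes tovarc.
zelfen → galven (Recipe 9).
galven and tovarc → luneld (Recipe 1).
Using Recipe 3, luneld and zelfen make archex.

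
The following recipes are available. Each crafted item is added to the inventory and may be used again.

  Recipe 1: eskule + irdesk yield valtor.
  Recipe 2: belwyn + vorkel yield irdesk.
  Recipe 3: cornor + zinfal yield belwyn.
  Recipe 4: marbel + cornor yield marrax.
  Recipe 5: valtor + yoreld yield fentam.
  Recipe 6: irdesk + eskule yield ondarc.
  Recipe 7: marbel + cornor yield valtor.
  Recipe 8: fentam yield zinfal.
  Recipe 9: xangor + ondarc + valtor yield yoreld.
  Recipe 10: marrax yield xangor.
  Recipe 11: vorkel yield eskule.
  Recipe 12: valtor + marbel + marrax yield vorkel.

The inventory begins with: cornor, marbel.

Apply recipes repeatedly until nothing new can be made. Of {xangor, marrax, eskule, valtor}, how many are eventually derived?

marbel + cornor → valtor (Recipe 7).
Using Recipe 4, marbel and cornor make marrax.
valtor + marbel + marrax → vorkel (Recipe 12).
marrax → xangor (Recipe 10).
Using Recipe 11, vorkel makes eskule.
xangor: reached.
marrax: reached.
eskule: reached.
valtor: reached.
All 4 are reached.

4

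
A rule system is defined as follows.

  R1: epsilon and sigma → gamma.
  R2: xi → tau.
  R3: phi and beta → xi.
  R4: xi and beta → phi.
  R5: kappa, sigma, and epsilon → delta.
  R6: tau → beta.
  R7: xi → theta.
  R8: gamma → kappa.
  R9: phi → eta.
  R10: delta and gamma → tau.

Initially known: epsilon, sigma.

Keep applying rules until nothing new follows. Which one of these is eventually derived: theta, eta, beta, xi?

From epsilon and sigma, R1 gives gamma.
From gamma, R8 gives kappa.
From kappa, sigma, and epsilon, R5 gives delta.
delta and gamma hold, so tau follows (R10).
tau holds, so beta follows (R6).
eta would need phi (R9), but phi is never established. xi would need phi and beta (R3), but phi is never established. theta would need xi (R7), but xi is never established.

beta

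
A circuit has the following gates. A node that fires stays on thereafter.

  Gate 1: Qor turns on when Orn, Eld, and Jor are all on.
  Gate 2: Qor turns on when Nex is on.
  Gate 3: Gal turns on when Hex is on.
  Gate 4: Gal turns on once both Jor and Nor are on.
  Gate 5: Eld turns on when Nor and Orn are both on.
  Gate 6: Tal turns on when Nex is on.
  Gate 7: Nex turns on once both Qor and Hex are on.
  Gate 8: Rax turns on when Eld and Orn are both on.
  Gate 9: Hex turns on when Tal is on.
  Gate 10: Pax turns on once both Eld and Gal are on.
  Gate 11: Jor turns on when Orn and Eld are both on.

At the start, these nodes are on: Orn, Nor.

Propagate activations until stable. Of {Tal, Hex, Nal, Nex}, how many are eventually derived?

Tal would need Nex (Gate 6), but Nex never turns on.
Hex would need Tal (Gate 9), but Tal never turns on.
No rule produces Nal, and it is not given.
Nex would need Qor and Hex (Gate 7), but Hex never turns on.
None of the 4 are reached.

0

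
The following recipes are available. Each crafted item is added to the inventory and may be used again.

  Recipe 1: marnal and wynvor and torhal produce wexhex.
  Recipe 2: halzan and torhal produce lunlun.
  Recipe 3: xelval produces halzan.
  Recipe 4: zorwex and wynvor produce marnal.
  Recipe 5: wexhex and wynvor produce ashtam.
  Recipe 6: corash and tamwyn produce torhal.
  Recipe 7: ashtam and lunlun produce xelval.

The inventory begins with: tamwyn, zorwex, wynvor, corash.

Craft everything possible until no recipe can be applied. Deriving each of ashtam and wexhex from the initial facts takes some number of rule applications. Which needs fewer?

wexhex: Using Recipe 6, corash and tamwyn make torhal. Using Recipe 4, zorwex and wynvor make marnal. marnal and wynvor and torhal → wexhex (Recipe 1). [3 rule applications]
ashtam: corash and tamwyn → torhal (Recipe 6). zorwex and wynvor → marnal (Recipe 4). Using Recipe 1, marnal, wynvor, and torhal make wexhex. Using Recipe 5, wexhex and wynvor make ashtam. [4 rule applications]
wexhex needs fewer.

wexhex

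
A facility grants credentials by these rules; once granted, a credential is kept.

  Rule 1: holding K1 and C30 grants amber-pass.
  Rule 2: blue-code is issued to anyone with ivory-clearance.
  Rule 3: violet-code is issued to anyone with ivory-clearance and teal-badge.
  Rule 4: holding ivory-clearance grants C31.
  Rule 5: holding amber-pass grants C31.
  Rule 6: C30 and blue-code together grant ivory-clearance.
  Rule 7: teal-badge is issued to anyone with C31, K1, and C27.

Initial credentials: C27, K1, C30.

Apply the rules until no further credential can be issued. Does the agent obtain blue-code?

No

blue-code would need ivory-clearance (Rule 2), but ivory-clearance is never granted.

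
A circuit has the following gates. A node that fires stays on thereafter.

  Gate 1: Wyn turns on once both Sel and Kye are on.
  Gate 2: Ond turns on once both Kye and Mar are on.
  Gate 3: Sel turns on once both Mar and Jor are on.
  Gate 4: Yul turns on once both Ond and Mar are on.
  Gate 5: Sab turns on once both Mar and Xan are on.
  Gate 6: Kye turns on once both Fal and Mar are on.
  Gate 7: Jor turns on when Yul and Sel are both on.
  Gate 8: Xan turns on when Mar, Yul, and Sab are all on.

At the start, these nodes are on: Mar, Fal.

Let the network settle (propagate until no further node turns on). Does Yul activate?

Gate 6: Fal and Mar on → Kye on.
Gate 2: Kye and Mar on → Ond on.
Ond and Mar are on, so Yul turns on (Gate 4).

Yes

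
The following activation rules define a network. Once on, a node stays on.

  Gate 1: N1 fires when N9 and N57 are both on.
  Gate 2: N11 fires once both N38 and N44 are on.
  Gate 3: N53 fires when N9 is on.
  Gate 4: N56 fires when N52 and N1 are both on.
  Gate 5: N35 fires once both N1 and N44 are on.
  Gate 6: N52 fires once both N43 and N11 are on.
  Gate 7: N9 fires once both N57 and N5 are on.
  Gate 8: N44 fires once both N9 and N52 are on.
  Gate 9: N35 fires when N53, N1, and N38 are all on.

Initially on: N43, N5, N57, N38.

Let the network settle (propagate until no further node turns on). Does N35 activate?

N57 and N5 are on, so N9 fires (Gate 7).
N9 and N57 are on, so N1 fires (Gate 1).
N9 is on, so N53 fires (Gate 3).
Gate 9: N53, N1, and N38 on → N35 on.

Yes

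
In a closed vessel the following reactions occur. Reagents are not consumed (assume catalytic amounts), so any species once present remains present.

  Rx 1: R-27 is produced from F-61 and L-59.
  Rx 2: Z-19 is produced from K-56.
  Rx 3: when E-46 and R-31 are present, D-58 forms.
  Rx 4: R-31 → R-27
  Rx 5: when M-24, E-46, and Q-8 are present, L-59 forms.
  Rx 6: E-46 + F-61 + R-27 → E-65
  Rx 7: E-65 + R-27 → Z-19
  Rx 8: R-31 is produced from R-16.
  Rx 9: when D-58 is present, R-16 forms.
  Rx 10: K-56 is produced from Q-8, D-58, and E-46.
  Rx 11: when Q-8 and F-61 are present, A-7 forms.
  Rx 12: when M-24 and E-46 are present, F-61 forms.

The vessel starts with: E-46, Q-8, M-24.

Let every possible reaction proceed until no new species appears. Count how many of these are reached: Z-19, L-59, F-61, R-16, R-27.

4

M-24, E-46, and Q-8 present → L-59 forms (Rx 5).
M-24 and E-46 present → F-61 forms (Rx 12).
F-61 and L-59 present → R-27 forms (Rx 1).
E-46, F-61, and R-27 present → E-65 forms (Rx 6).
E-65 and R-27 present → Z-19 forms (Rx 7).
Z-19: reached.
L-59: reached.
F-61: reached.
R-16 would need D-58 (Rx 9), but D-58 never forms.
R-27: reached.
Reached: Z-19, L-59, F-61, and R-27 — 4 of the 5.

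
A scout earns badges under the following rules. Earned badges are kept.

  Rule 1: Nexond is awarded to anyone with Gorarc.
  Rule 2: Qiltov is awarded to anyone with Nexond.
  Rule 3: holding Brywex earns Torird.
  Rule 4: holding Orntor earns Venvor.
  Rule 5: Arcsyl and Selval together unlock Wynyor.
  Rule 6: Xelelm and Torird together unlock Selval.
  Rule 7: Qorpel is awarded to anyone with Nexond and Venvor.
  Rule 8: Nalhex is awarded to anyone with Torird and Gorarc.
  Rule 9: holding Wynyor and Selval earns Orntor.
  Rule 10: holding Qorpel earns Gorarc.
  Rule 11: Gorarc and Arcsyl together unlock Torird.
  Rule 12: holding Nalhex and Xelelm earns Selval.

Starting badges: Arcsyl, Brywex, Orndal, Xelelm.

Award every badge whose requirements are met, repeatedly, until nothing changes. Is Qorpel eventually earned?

No

Qorpel would need Nexond and Venvor (Rule 7), but Nexond is never earned.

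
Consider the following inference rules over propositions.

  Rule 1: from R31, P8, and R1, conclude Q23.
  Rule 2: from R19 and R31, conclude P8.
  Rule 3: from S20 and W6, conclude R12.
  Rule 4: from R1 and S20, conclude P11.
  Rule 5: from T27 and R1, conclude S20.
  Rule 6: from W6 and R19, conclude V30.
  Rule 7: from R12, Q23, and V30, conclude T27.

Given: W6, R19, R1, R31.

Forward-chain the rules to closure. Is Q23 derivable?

From R19 and R31, Rule 2 gives P8.
From R31, P8, and R1, Rule 1 gives Q23.

Yes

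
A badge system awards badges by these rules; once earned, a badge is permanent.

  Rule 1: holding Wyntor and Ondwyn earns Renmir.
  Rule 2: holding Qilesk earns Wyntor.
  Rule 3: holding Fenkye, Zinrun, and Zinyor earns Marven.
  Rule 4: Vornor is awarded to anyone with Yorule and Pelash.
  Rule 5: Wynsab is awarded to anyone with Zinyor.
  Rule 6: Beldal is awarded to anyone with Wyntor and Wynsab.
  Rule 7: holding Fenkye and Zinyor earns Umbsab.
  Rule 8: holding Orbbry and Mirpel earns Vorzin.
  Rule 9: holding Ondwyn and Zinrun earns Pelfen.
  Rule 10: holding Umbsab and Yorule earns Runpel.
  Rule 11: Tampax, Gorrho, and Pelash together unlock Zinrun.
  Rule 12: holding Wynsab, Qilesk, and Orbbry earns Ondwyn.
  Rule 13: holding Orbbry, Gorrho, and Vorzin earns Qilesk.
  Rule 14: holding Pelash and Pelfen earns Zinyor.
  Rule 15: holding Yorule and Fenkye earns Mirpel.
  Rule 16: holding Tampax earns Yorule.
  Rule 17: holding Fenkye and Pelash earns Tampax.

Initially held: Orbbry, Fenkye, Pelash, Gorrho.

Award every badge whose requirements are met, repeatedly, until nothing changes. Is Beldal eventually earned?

No

Beldal would need Wyntor and Wynsab (Rule 6), but Wynsab is never earned.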